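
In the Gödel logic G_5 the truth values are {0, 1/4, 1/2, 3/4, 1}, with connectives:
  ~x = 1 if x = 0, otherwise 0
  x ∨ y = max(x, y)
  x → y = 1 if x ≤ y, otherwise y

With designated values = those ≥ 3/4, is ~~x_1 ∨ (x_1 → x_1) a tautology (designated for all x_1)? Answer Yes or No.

x_1 = 0 ↦ 1
x_1 = 1/4 ↦ 1
x_1 = 1/2 ↦ 1
x_1 = 3/4 ↦ 1
x_1 = 1 ↦ 1
Every assignment gives a value ≥ 3/4.

Yes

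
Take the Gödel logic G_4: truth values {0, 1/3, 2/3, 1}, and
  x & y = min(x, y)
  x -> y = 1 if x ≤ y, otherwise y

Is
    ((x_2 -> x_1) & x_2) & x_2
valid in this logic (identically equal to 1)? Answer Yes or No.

No

Counterexample: take x_1 = 0, x_2 = 0.
x_2 -> x_1 = 0 -> 0 = 1
(x_2 -> x_1) & x_2 = 1 & 0 = 0
((x_2 -> x_1) & x_2) & x_2 = 0 & 0 = 0
This gives 0 ≠ 1.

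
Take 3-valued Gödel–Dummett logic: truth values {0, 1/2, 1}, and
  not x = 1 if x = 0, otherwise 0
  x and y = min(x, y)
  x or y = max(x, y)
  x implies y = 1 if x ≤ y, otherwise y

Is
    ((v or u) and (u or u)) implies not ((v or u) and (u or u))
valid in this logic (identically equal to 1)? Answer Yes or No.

No

Counterexample: take u = 1/2, v = 0.
v or u = 0 or 1/2 = 1/2
u or u = 1/2 or 1/2 = 1/2
(v or u) and (u or u) = 1/2 and 1/2 = 1/2
v or u = 0 or 1/2 = 1/2
u or u = 1/2 or 1/2 = 1/2
(v or u) and (u or u) = 1/2 and 1/2 = 1/2
not ((v or u) and (u or u)) = not 1/2 = 0
((v or u) and (u or u)) implies not ((v or u) and (u or u)) = 1/2 implies 0 = 0
This gives 0 ≠ 1.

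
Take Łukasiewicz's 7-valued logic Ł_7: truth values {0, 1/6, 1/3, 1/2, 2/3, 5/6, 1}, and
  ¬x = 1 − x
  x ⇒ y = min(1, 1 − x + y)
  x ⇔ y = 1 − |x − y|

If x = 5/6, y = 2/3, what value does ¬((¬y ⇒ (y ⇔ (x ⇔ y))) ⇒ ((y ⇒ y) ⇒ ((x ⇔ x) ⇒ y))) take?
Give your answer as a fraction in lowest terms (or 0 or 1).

1/3

¬y = ¬2/3 = 1/3
x ⇔ y = 5/6 ⇔ 2/3 = 5/6
y ⇔ (x ⇔ y) = 2/3 ⇔ 5/6 = 5/6
¬y ⇒ (y ⇔ (x ⇔ y)) = 1/3 ⇒ 5/6 = 1
y ⇒ y = 2/3 ⇒ 2/3 = 1
x ⇔ x = 5/6 ⇔ 5/6 = 1
(x ⇔ x) ⇒ y = 1 ⇒ 2/3 = 2/3
(y ⇒ y) ⇒ ((x ⇔ x) ⇒ y) = 1 ⇒ 2/3 = 2/3
(¬y ⇒ (y ⇔ (x ⇔ y))) ⇒ ((y ⇒ y) ⇒ ((x ⇔ x) ⇒ y)) = 1 ⇒ 2/3 = 2/3
¬((¬y ⇒ (y ⇔ (x ⇔ y))) ⇒ ((y ⇒ y) ⇒ ((x ⇔ x) ⇒ y))) = ¬2/3 = 1/3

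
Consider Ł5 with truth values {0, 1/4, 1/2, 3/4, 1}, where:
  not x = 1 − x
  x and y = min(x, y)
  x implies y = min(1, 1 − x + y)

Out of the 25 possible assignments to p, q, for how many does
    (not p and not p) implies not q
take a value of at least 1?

15

value 1: 15 assignments (counts)
value 3/4: 4 assignments
value 1/2: 3 assignments
value 1/4: 2 assignments
value 0: 1 assignment
So 15 of the 25 assignments meet the threshold.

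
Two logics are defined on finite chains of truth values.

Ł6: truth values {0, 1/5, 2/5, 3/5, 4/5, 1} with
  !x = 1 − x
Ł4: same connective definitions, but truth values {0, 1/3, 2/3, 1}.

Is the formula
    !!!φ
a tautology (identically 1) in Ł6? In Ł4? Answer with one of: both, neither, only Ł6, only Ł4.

In Ł6: at φ = 1/5 the value is 4/5 — not a tautology.
In Ł4: at φ = 1/3 the value is 2/3 — not a tautology.

neither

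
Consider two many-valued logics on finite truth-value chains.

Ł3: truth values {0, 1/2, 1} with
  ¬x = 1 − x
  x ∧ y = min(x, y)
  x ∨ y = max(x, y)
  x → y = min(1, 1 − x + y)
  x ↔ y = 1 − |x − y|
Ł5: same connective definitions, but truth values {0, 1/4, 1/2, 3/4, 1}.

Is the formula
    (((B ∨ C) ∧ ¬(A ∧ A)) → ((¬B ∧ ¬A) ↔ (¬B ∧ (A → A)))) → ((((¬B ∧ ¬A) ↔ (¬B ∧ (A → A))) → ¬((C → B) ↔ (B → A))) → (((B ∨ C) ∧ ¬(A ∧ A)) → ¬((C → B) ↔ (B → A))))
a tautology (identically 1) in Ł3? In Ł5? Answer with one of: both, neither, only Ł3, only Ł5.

In Ł3: every assignment gives 1 — tautology.
In Ł5: every assignment gives 1 — tautology.

both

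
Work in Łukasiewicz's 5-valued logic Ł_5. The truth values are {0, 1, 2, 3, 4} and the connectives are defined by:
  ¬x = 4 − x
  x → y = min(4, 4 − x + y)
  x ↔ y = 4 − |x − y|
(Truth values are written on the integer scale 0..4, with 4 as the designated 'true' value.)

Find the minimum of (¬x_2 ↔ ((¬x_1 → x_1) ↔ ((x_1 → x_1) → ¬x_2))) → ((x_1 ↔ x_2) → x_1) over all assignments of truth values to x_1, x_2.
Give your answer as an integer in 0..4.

1

Take x_1 = 1, x_2 = 1:
¬x_2 = ¬1 = 3
¬x_1 = ¬1 = 3
¬x_1 → x_1 = 3 → 1 = 2
x_1 → x_1 = 1 → 1 = 4
¬x_2 = ¬1 = 3
(x_1 → x_1) → ¬x_2 = 4 → 3 = 3
(¬x_1 → x_1) ↔ ((x_1 → x_1) → ¬x_2) = 2 ↔ 3 = 3
¬x_2 ↔ ((¬x_1 → x_1) ↔ ((x_1 → x_1) → ¬x_2)) = 3 ↔ 3 = 4
x_1 ↔ x_2 = 1 ↔ 1 = 4
(x_1 ↔ x_2) → x_1 = 4 → 1 = 1
(¬x_2 ↔ ((¬x_1 → x_1) ↔ ((x_1 → x_1) → ¬x_2))) → ((x_1 ↔ x_2) → x_1) = 4 → 1 = 1
No assignment yields a value below 1, so this is the minimum.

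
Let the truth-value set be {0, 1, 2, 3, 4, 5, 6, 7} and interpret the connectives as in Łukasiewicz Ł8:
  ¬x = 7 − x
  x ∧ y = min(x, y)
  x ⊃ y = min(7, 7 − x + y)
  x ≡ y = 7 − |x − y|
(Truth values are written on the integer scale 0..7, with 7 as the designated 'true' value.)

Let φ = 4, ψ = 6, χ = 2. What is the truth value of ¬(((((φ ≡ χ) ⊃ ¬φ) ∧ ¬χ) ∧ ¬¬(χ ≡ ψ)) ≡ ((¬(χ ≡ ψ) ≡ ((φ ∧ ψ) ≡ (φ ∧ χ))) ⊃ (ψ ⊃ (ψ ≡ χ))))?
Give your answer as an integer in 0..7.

φ ≡ χ = 4 ≡ 2 = 5
¬φ = ¬4 = 3
(φ ≡ χ) ⊃ ¬φ = 5 ⊃ 3 = 5
¬χ = ¬2 = 5
((φ ≡ χ) ⊃ ¬φ) ∧ ¬χ = 5 ∧ 5 = 5
χ ≡ ψ = 2 ≡ 6 = 3
¬(χ ≡ ψ) = ¬3 = 4
¬¬(χ ≡ ψ) = ¬4 = 3
(((φ ≡ χ) ⊃ ¬φ) ∧ ¬χ) ∧ ¬¬(χ ≡ ψ) = 5 ∧ 3 = 3
χ ≡ ψ = 2 ≡ 6 = 3
¬(χ ≡ ψ) = ¬3 = 4
φ ∧ ψ = 4 ∧ 6 = 4
φ ∧ χ = 4 ∧ 2 = 2
(φ ∧ ψ) ≡ (φ ∧ χ) = 4 ≡ 2 = 5
¬(χ ≡ ψ) ≡ ((φ ∧ ψ) ≡ (φ ∧ χ)) = 4 ≡ 5 = 6
ψ ≡ χ = 6 ≡ 2 = 3
ψ ⊃ (ψ ≡ χ) = 6 ⊃ 3 = 4
(¬(χ ≡ ψ) ≡ ((φ ∧ ψ) ≡ (φ ∧ χ))) ⊃ (ψ ⊃ (ψ ≡ χ)) = 6 ⊃ 4 = 5
((((φ ≡ χ) ⊃ ¬φ) ∧ ¬χ) ∧ ¬¬(χ ≡ ψ)) ≡ ((¬(χ ≡ ψ) ≡ ((φ ∧ ψ) ≡ (φ ∧ χ))) ⊃ (ψ ⊃ (ψ ≡ χ))) = 3 ≡ 5 = 5
¬(((((φ ≡ χ) ⊃ ¬φ) ∧ ¬χ) ∧ ¬¬(χ ≡ ψ)) ≡ ((¬(χ ≡ ψ) ≡ ((φ ∧ ψ) ≡ (φ ∧ χ))) ⊃ (ψ ⊃ (ψ ≡ χ)))) = ¬5 = 2

2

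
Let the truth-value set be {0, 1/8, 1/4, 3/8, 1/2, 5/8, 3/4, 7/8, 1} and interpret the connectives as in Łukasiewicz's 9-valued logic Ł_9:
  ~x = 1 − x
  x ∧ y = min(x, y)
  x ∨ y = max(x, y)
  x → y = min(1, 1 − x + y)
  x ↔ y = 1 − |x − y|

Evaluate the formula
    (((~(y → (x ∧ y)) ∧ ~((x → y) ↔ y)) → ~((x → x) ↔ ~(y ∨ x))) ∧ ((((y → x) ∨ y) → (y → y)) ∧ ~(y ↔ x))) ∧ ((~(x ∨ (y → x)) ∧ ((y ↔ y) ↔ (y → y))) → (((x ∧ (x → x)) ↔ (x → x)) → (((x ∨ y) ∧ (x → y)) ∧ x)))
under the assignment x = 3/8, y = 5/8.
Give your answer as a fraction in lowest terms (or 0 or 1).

1/4

x ∧ y = 3/8 ∧ 5/8 = 3/8
y → (x ∧ y) = 5/8 → 3/8 = 3/4
~(y → (x ∧ y)) = ~3/4 = 1/4
x → y = 3/8 → 5/8 = 1
(x → y) ↔ y = 1 ↔ 5/8 = 5/8
~((x → y) ↔ y) = ~5/8 = 3/8
~(y → (x ∧ y)) ∧ ~((x → y) ↔ y) = 1/4 ∧ 3/8 = 1/4
x → x = 3/8 → 3/8 = 1
y ∨ x = 5/8 ∨ 3/8 = 5/8
~(y ∨ x) = ~5/8 = 3/8
(x → x) ↔ ~(y ∨ x) = 1 ↔ 3/8 = 3/8
~((x → x) ↔ ~(y ∨ x)) = ~3/8 = 5/8
(~(y → (x ∧ y)) ∧ ~((x → y) ↔ y)) → ~((x → x) ↔ ~(y ∨ x)) = 1/4 → 5/8 = 1
y → x = 5/8 → 3/8 = 3/4
(y → x) ∨ y = 3/4 ∨ 5/8 = 3/4
y → y = 5/8 → 5/8 = 1
((y → x) ∨ y) → (y → y) = 3/4 → 1 = 1
y ↔ x = 5/8 ↔ 3/8 = 3/4
~(y ↔ x) = ~3/4 = 1/4
(((y → x) ∨ y) → (y → y)) ∧ ~(y ↔ x) = 1 ∧ 1/4 = 1/4
((~(y → (x ∧ y)) ∧ ~((x → y) ↔ y)) → ~((x → x) ↔ ~(y ∨ x))) ∧ ((((y → x) ∨ y) → (y → y)) ∧ ~(y ↔ x)) = 1 ∧ 1/4 = 1/4
y → x = 5/8 → 3/8 = 3/4
x ∨ (y → x) = 3/8 ∨ 3/4 = 3/4
~(x ∨ (y → x)) = ~3/4 = 1/4
y ↔ y = 5/8 ↔ 5/8 = 1
y → y = 5/8 → 5/8 = 1
(y ↔ y) ↔ (y → y) = 1 ↔ 1 = 1
~(x ∨ (y → x)) ∧ ((y ↔ y) ↔ (y → y)) = 1/4 ∧ 1 = 1/4
x → x = 3/8 → 3/8 = 1
x ∧ (x → x) = 3/8 ∧ 1 = 3/8
x → x = 3/8 → 3/8 = 1
(x ∧ (x → x)) ↔ (x → x) = 3/8 ↔ 1 = 3/8
x ∨ y = 3/8 ∨ 5/8 = 5/8
x → y = 3/8 → 5/8 = 1
(x ∨ y) ∧ (x → y) = 5/8 ∧ 1 = 5/8
((x ∨ y) ∧ (x → y)) ∧ x = 5/8 ∧ 3/8 = 3/8
((x ∧ (x → x)) ↔ (x → x)) → (((x ∨ y) ∧ (x → y)) ∧ x) = 3/8 → 3/8 = 1
(~(x ∨ (y → x)) ∧ ((y ↔ y) ↔ (y → y))) → (((x ∧ (x → x)) ↔ (x → x)) → (((x ∨ y) ∧ (x → y)) ∧ x)) = 1/4 → 1 = 1
(((~(y → (x ∧ y)) ∧ ~((x → y) ↔ y)) → ~((x → x) ↔ ~(y ∨ x))) ∧ ((((y → x) ∨ y) → (y → y)) ∧ ~(y ↔ x))) ∧ ((~(x ∨ (y → x)) ∧ ((y ↔ y) ↔ (y → y))) → (((x ∧ (x → x)) ↔ (x → x)) → (((x ∨ y) ∧ (x → y)) ∧ x))) = 1/4 ∧ 1 = 1/4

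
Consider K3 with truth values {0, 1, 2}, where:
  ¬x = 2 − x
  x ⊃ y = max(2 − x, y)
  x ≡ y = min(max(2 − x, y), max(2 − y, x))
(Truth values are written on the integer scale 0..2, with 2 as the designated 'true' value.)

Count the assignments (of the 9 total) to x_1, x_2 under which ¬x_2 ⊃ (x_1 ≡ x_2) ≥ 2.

4

x_1 = 0, x_2 = 0 ↦ 2  ≥
x_1 = 0, x_2 = 1 ↦ 1  <
x_1 = 0, x_2 = 2 ↦ 2  ≥
x_1 = 1, x_2 = 0 ↦ 1  <
x_1 = 1, x_2 = 1 ↦ 1  <
x_1 = 1, x_2 = 2 ↦ 2  ≥
x_1 = 2, x_2 = 0 ↦ 0  <
x_1 = 2, x_2 = 1 ↦ 1  <
x_1 = 2, x_2 = 2 ↦ 2  ≥
So 4 of the 9 assignments meet the threshold.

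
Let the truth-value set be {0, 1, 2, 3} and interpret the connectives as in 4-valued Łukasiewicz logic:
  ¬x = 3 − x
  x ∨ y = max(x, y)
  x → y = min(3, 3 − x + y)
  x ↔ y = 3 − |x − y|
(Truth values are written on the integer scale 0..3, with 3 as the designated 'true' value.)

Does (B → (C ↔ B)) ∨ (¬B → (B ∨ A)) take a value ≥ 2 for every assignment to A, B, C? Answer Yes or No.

Yes

At A = 1, B = 1, C = 2, for instance:
C ↔ B = 2 ↔ 1 = 2
B → (C ↔ B) = 1 → 2 = 3
¬B = ¬1 = 2
B ∨ A = 1 ∨ 1 = 1
¬B → (B ∨ A) = 2 → 1 = 2
(B → (C ↔ B)) ∨ (¬B → (B ∨ A)) = 3 ∨ 2 = 3
and checking the remaining 63 assignments likewise gives ≥ 2 in every case.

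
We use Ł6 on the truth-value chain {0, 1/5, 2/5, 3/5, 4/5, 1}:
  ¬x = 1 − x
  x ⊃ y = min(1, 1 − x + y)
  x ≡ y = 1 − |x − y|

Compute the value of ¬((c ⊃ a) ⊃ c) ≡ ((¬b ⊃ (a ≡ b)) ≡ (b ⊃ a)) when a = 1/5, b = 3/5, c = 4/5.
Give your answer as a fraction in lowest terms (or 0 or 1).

2/5

c ⊃ a = 4/5 ⊃ 1/5 = 2/5
(c ⊃ a) ⊃ c = 2/5 ⊃ 4/5 = 1
¬((c ⊃ a) ⊃ c) = ¬1 = 0
¬b = ¬3/5 = 2/5
a ≡ b = 1/5 ≡ 3/5 = 3/5
¬b ⊃ (a ≡ b) = 2/5 ⊃ 3/5 = 1
b ⊃ a = 3/5 ⊃ 1/5 = 3/5
(¬b ⊃ (a ≡ b)) ≡ (b ⊃ a) = 1 ≡ 3/5 = 3/5
¬((c ⊃ a) ⊃ c) ≡ ((¬b ⊃ (a ≡ b)) ≡ (b ⊃ a)) = 0 ≡ 3/5 = 2/5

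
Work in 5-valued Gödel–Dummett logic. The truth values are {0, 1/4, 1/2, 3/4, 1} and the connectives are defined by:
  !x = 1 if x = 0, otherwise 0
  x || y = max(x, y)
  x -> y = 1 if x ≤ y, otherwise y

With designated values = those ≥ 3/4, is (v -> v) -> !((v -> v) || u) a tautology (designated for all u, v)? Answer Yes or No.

Counterexample: take u = 0, v = 0.
v -> v = 0 -> 0 = 1
(v -> v) || u = 1 || 0 = 1
!((v -> v) || u) = !1 = 0
(v -> v) -> !((v -> v) || u) = 1 -> 0 = 0
This gives 0, which is below 3/4.

No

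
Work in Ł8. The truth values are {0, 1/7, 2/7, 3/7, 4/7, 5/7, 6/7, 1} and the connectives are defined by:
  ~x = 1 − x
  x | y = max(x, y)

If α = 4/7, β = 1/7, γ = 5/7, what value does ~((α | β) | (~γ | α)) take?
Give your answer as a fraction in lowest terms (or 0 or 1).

3/7

α | β = 4/7 | 1/7 = 4/7
~γ = ~5/7 = 2/7
~γ | α = 2/7 | 4/7 = 4/7
(α | β) | (~γ | α) = 4/7 | 4/7 = 4/7
~((α | β) | (~γ | α)) = ~4/7 = 3/7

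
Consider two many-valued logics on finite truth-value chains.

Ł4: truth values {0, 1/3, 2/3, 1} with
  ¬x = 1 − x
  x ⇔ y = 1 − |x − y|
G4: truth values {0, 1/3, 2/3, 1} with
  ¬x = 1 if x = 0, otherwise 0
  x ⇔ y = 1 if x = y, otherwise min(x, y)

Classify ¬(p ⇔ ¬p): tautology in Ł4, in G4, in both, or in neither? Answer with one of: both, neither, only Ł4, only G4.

In Ł4: at p = 1/3 the value is 1/3 — not a tautology.
In G4: every assignment gives 1 — tautology.

only G4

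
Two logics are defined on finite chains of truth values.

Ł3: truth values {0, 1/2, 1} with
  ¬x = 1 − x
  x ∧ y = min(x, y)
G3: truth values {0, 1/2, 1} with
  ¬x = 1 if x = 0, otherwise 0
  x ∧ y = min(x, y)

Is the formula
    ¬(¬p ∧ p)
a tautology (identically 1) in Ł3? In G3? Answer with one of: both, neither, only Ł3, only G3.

In Ł3: at p = 1/2 the value is 1/2 — not a tautology.
In G3: every assignment gives 1 — tautology.

only G3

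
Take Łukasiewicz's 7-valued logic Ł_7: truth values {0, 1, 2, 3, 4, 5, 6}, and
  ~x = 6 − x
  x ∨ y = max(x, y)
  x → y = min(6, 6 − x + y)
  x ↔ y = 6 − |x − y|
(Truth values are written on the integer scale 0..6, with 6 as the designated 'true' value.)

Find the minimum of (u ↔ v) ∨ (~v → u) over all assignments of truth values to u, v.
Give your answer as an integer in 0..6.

Take u = 0, v = 3:
u ↔ v = 0 ↔ 3 = 3
~v = ~3 = 3
~v → u = 3 → 0 = 3
(u ↔ v) ∨ (~v → u) = 3 ∨ 3 = 3
No assignment yields a value below 3, so this is the minimum.

3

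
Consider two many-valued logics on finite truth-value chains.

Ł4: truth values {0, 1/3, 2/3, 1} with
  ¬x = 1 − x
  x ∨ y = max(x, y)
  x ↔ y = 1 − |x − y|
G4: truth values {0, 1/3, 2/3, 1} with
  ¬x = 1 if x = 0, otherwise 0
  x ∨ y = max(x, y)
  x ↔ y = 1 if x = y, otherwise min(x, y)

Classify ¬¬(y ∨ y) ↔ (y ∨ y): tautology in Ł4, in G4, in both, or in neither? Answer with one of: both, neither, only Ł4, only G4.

only Ł4

In Ł4: every assignment gives 1 — tautology.
In G4: at y = 1/3 the value is 1/3 — not a tautology.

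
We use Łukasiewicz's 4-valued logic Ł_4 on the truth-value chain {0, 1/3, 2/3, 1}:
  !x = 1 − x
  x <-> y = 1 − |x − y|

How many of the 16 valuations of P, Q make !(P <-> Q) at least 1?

P = 0, Q = 0 ↦ 0  <
P = 0, Q = 1/3 ↦ 1/3  <
P = 0, Q = 2/3 ↦ 2/3  <
P = 0, Q = 1 ↦ 1  ≥
P = 1/3, Q = 0 ↦ 1/3  <
P = 1/3, Q = 1/3 ↦ 0  <
P = 1/3, Q = 2/3 ↦ 1/3  <
P = 1/3, Q = 1 ↦ 2/3  <
P = 2/3, Q = 0 ↦ 2/3  <
P = 2/3, Q = 1/3 ↦ 1/3  <
P = 2/3, Q = 2/3 ↦ 0  <
P = 2/3, Q = 1 ↦ 1/3  <
P = 1, Q = 0 ↦ 1  ≥
P = 1, Q = 1/3 ↦ 2/3  <
P = 1, Q = 2/3 ↦ 1/3  <
P = 1, Q = 1 ↦ 0  <
So 2 of the 16 assignments meet the threshold.

2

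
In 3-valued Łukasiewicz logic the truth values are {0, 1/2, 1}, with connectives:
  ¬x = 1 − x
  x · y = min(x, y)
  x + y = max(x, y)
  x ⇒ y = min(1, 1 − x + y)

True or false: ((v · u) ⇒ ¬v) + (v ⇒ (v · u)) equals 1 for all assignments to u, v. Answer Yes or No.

Counterexample: take u = 1/2, v = 1.
v · u = 1 · 1/2 = 1/2
¬v = ¬1 = 0
(v · u) ⇒ ¬v = 1/2 ⇒ 0 = 1/2
v · u = 1 · 1/2 = 1/2
v ⇒ (v · u) = 1 ⇒ 1/2 = 1/2
((v · u) ⇒ ¬v) + (v ⇒ (v · u)) = 1/2 + 1/2 = 1/2
This gives 1/2 ≠ 1.

No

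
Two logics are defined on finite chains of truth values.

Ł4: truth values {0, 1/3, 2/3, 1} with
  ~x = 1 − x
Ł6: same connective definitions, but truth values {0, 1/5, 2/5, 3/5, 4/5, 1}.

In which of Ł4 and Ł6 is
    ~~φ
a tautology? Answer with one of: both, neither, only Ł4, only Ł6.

neither

In Ł4: at φ = 0 the value is 0 — not a tautology.
In Ł6: at φ = 0 the value is 0 — not a tautology.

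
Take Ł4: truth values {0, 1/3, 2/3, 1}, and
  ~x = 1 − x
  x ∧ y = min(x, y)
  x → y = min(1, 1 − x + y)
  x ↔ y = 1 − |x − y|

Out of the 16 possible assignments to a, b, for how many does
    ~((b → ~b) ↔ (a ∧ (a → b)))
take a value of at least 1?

4

a = 0, b = 0 ↦ 1  ≥
a = 0, b = 1/3 ↦ 1  ≥
a = 0, b = 2/3 ↦ 2/3  <
a = 0, b = 1 ↦ 0  <
a = 1/3, b = 0 ↦ 2/3  <
a = 1/3, b = 1/3 ↦ 2/3  <
a = 1/3, b = 2/3 ↦ 1/3  <
a = 1/3, b = 1 ↦ 1/3  <
a = 2/3, b = 0 ↦ 2/3  <
a = 2/3, b = 1/3 ↦ 1/3  <
a = 2/3, b = 2/3 ↦ 0  <
a = 2/3, b = 1 ↦ 2/3  <
a = 1, b = 0 ↦ 1  ≥
a = 1, b = 1/3 ↦ 2/3  <
a = 1, b = 2/3 ↦ 0  <
a = 1, b = 1 ↦ 1  ≥
So 4 of the 16 assignments meet the threshold.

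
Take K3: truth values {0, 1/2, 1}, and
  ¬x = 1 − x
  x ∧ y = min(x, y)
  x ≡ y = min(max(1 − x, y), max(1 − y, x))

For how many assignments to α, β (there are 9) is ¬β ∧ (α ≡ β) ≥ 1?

1

α = 0, β = 0 ↦ 1  ≥
α = 0, β = 1/2 ↦ 1/2  <
α = 0, β = 1 ↦ 0  <
α = 1/2, β = 0 ↦ 1/2  <
α = 1/2, β = 1/2 ↦ 1/2  <
α = 1/2, β = 1 ↦ 0  <
α = 1, β = 0 ↦ 0  <
α = 1, β = 1/2 ↦ 1/2  <
α = 1, β = 1 ↦ 0  <
So 1 of the 9 assignments meets the threshold.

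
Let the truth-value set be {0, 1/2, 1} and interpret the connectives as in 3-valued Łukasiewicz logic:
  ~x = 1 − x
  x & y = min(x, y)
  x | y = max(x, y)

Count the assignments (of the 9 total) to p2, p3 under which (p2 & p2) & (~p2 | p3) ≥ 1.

1

p2 = 0, p3 = 0 ↦ 0  <
p2 = 0, p3 = 1/2 ↦ 0  <
p2 = 0, p3 = 1 ↦ 0  <
p2 = 1/2, p3 = 0 ↦ 1/2  <
p2 = 1/2, p3 = 1/2 ↦ 1/2  <
p2 = 1/2, p3 = 1 ↦ 1/2  <
p2 = 1, p3 = 0 ↦ 0  <
p2 = 1, p3 = 1/2 ↦ 1/2  <
p2 = 1, p3 = 1 ↦ 1  ≥
So 1 of the 9 assignments meets the threshold.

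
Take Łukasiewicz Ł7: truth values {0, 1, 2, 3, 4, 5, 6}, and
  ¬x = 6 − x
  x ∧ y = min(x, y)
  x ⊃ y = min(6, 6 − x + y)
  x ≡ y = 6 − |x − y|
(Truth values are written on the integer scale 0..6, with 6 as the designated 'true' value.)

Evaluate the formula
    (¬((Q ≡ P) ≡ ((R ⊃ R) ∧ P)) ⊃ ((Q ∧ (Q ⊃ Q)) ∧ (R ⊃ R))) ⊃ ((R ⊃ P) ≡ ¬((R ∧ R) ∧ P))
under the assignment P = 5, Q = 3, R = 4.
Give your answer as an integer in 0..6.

2

Q ≡ P = 3 ≡ 5 = 4
R ⊃ R = 4 ⊃ 4 = 6
(R ⊃ R) ∧ P = 6 ∧ 5 = 5
(Q ≡ P) ≡ ((R ⊃ R) ∧ P) = 4 ≡ 5 = 5
¬((Q ≡ P) ≡ ((R ⊃ R) ∧ P)) = ¬5 = 1
Q ⊃ Q = 3 ⊃ 3 = 6
Q ∧ (Q ⊃ Q) = 3 ∧ 6 = 3
R ⊃ R = 4 ⊃ 4 = 6
(Q ∧ (Q ⊃ Q)) ∧ (R ⊃ R) = 3 ∧ 6 = 3
¬((Q ≡ P) ≡ ((R ⊃ R) ∧ P)) ⊃ ((Q ∧ (Q ⊃ Q)) ∧ (R ⊃ R)) = 1 ⊃ 3 = 6
R ⊃ P = 4 ⊃ 5 = 6
R ∧ R = 4 ∧ 4 = 4
(R ∧ R) ∧ P = 4 ∧ 5 = 4
¬((R ∧ R) ∧ P) = ¬4 = 2
(R ⊃ P) ≡ ¬((R ∧ R) ∧ P) = 6 ≡ 2 = 2
(¬((Q ≡ P) ≡ ((R ⊃ R) ∧ P)) ⊃ ((Q ∧ (Q ⊃ Q)) ∧ (R ⊃ R))) ⊃ ((R ⊃ P) ≡ ¬((R ∧ R) ∧ P)) = 6 ⊃ 2 = 2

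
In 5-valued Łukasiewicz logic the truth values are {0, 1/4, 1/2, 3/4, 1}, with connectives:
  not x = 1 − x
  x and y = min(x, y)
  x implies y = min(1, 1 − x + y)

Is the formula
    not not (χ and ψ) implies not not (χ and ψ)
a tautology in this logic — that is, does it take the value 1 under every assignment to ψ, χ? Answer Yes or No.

Yes

At ψ = 3/4, χ = 3/4, for instance:
χ and ψ = 3/4 and 3/4 = 3/4
not (χ and ψ) = not 3/4 = 1/4
not not (χ and ψ) = not 1/4 = 3/4
not not (χ and ψ) implies not not (χ and ψ) = 3/4 implies 3/4 = 1
and checking the remaining 24 assignments likewise gives ≥ 1 in every case.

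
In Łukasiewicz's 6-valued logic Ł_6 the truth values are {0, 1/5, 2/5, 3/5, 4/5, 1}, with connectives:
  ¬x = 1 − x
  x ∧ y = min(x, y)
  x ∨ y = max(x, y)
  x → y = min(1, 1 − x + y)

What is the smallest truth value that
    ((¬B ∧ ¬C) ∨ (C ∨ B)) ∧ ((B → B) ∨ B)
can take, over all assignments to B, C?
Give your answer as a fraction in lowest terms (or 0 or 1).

Take B = 0, C = 2/5:
¬B = ¬0 = 1
¬C = ¬2/5 = 3/5
¬B ∧ ¬C = 1 ∧ 3/5 = 3/5
C ∨ B = 2/5 ∨ 0 = 2/5
(¬B ∧ ¬C) ∨ (C ∨ B) = 3/5 ∨ 2/5 = 3/5
B → B = 0 → 0 = 1
(B → B) ∨ B = 1 ∨ 0 = 1
((¬B ∧ ¬C) ∨ (C ∨ B)) ∧ ((B → B) ∨ B) = 3/5 ∧ 1 = 3/5
No assignment yields a value below 3/5, so this is the minimum.

3/5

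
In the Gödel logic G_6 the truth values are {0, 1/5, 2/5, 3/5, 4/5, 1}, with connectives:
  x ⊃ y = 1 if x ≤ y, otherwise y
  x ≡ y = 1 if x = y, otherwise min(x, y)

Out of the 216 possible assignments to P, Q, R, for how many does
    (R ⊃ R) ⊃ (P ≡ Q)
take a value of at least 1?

value 1: 36 assignments (counts)
value 4/5: 12 assignments
value 3/5: 24 assignments
value 2/5: 36 assignments
value 1/5: 48 assignments
value 0: 60 assignments
So 36 of the 216 assignments meet the threshold.

36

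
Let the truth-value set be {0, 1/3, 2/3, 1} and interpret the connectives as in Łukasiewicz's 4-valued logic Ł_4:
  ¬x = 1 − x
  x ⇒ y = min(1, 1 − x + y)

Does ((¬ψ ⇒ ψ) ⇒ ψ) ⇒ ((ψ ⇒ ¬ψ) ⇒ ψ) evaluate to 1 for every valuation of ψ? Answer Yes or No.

No

Counterexample: take ψ = 0.
¬ψ = ¬0 = 1
¬ψ ⇒ ψ = 1 ⇒ 0 = 0
(¬ψ ⇒ ψ) ⇒ ψ = 0 ⇒ 0 = 1
¬ψ = ¬0 = 1
ψ ⇒ ¬ψ = 0 ⇒ 1 = 1
(ψ ⇒ ¬ψ) ⇒ ψ = 1 ⇒ 0 = 0
((¬ψ ⇒ ψ) ⇒ ψ) ⇒ ((ψ ⇒ ¬ψ) ⇒ ψ) = 1 ⇒ 0 = 0
This gives 0 ≠ 1.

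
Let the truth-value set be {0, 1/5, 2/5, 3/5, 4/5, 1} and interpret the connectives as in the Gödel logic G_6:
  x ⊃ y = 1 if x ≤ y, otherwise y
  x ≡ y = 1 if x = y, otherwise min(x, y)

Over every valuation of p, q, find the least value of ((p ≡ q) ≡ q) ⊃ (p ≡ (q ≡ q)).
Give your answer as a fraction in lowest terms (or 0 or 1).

Take p = 1/5, q = 0:
p ≡ q = 1/5 ≡ 0 = 0
(p ≡ q) ≡ q = 0 ≡ 0 = 1
q ≡ q = 0 ≡ 0 = 1
p ≡ (q ≡ q) = 1/5 ≡ 1 = 1/5
((p ≡ q) ≡ q) ⊃ (p ≡ (q ≡ q)) = 1 ⊃ 1/5 = 1/5
No assignment yields a value below 1/5, so this is the minimum.

1/5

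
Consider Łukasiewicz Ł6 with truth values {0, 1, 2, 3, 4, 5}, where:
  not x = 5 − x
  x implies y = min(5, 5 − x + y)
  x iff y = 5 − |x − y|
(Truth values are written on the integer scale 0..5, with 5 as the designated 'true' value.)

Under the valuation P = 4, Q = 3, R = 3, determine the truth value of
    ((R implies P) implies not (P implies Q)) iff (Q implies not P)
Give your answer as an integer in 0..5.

R implies P = 3 implies 4 = 5
P implies Q = 4 implies 3 = 4
not (P implies Q) = not 4 = 1
(R implies P) implies not (P implies Q) = 5 implies 1 = 1
not P = not 4 = 1
Q implies not P = 3 implies 1 = 3
((R implies P) implies not (P implies Q)) iff (Q implies not P) = 1 iff 3 = 3

3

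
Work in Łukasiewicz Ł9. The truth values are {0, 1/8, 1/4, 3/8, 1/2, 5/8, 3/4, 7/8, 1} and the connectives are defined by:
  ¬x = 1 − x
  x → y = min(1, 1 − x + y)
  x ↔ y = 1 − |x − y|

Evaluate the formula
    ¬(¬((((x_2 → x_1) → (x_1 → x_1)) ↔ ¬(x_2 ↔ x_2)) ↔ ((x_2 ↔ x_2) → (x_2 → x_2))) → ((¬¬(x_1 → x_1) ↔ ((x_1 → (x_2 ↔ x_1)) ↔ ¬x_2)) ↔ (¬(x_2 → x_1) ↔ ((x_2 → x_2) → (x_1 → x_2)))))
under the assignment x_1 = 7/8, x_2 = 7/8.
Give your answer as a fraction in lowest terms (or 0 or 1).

x_2 → x_1 = 7/8 → 7/8 = 1
x_1 → x_1 = 7/8 → 7/8 = 1
(x_2 → x_1) → (x_1 → x_1) = 1 → 1 = 1
x_2 ↔ x_2 = 7/8 ↔ 7/8 = 1
¬(x_2 ↔ x_2) = ¬1 = 0
((x_2 → x_1) → (x_1 → x_1)) ↔ ¬(x_2 ↔ x_2) = 1 ↔ 0 = 0
x_2 ↔ x_2 = 7/8 ↔ 7/8 = 1
x_2 → x_2 = 7/8 → 7/8 = 1
(x_2 ↔ x_2) → (x_2 → x_2) = 1 → 1 = 1
(((x_2 → x_1) → (x_1 → x_1)) ↔ ¬(x_2 ↔ x_2)) ↔ ((x_2 ↔ x_2) → (x_2 → x_2)) = 0 ↔ 1 = 0
¬((((x_2 → x_1) → (x_1 → x_1)) ↔ ¬(x_2 ↔ x_2)) ↔ ((x_2 ↔ x_2) → (x_2 → x_2))) = ¬0 = 1
x_1 → x_1 = 7/8 → 7/8 = 1
¬(x_1 → x_1) = ¬1 = 0
¬¬(x_1 → x_1) = ¬0 = 1
x_2 ↔ x_1 = 7/8 ↔ 7/8 = 1
x_1 → (x_2 ↔ x_1) = 7/8 → 1 = 1
¬x_2 = ¬7/8 = 1/8
(x_1 → (x_2 ↔ x_1)) ↔ ¬x_2 = 1 ↔ 1/8 = 1/8
¬¬(x_1 → x_1) ↔ ((x_1 → (x_2 ↔ x_1)) ↔ ¬x_2) = 1 ↔ 1/8 = 1/8
x_2 → x_1 = 7/8 → 7/8 = 1
¬(x_2 → x_1) = ¬1 = 0
x_2 → x_2 = 7/8 → 7/8 = 1
x_1 → x_2 = 7/8 → 7/8 = 1
(x_2 → x_2) → (x_1 → x_2) = 1 → 1 = 1
¬(x_2 → x_1) ↔ ((x_2 → x_2) → (x_1 → x_2)) = 0 ↔ 1 = 0
(¬¬(x_1 → x_1) ↔ ((x_1 → (x_2 ↔ x_1)) ↔ ¬x_2)) ↔ (¬(x_2 → x_1) ↔ ((x_2 → x_2) → (x_1 → x_2))) = 1/8 ↔ 0 = 7/8
¬((((x_2 → x_1) → (x_1 → x_1)) ↔ ¬(x_2 ↔ x_2)) ↔ ((x_2 ↔ x_2) → (x_2 → x_2))) → ((¬¬(x_1 → x_1) ↔ ((x_1 → (x_2 ↔ x_1)) ↔ ¬x_2)) ↔ (¬(x_2 → x_1) ↔ ((x_2 → x_2) → (x_1 → x_2)))) = 1 → 7/8 = 7/8
¬(¬((((x_2 → x_1) → (x_1 → x_1)) ↔ ¬(x_2 ↔ x_2)) ↔ ((x_2 ↔ x_2) → (x_2 → x_2))) → ((¬¬(x_1 → x_1) ↔ ((x_1 → (x_2 ↔ x_1)) ↔ ¬x_2)) ↔ (¬(x_2 → x_1) ↔ ((x_2 → x_2) → (x_1 → x_2))))) = ¬7/8 = 1/8

1/8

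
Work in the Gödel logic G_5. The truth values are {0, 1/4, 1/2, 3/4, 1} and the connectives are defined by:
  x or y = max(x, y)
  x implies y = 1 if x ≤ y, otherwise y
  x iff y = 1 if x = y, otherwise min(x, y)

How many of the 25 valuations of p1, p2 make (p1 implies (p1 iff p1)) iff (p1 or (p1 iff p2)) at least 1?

9

value 1: 9 assignments (counts)
value 3/4: 4 assignments
value 1/2: 4 assignments
value 1/4: 4 assignments
value 0: 4 assignments
So 9 of the 25 assignments meet the threshold.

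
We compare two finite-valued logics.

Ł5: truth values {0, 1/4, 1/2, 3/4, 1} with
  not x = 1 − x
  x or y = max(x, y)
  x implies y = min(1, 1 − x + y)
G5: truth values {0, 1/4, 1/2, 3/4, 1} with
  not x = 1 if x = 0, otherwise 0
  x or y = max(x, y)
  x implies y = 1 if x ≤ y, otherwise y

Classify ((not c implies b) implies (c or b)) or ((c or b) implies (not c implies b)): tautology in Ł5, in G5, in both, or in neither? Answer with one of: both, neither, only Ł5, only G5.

both

In Ł5: every assignment gives 1 — tautology.
In G5: every assignment gives 1 — tautology.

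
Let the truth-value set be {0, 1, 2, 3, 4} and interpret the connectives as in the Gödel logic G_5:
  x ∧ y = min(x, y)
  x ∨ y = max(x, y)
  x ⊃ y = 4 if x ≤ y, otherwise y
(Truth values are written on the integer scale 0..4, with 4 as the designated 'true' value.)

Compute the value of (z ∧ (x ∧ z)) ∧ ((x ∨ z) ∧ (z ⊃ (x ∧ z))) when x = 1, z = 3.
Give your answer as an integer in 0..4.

1

x ∧ z = 1 ∧ 3 = 1
z ∧ (x ∧ z) = 3 ∧ 1 = 1
x ∨ z = 1 ∨ 3 = 3
x ∧ z = 1 ∧ 3 = 1
z ⊃ (x ∧ z) = 3 ⊃ 1 = 1
(x ∨ z) ∧ (z ⊃ (x ∧ z)) = 3 ∧ 1 = 1
(z ∧ (x ∧ z)) ∧ ((x ∨ z) ∧ (z ⊃ (x ∧ z))) = 1 ∧ 1 = 1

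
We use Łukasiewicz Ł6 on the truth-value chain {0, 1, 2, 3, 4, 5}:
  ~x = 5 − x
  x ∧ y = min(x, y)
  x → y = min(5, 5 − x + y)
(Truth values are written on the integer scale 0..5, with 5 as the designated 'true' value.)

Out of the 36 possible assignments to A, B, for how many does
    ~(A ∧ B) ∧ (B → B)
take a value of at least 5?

value 5: 11 assignments (counts)
value 4: 9 assignments
value 3: 7 assignments
value 2: 5 assignments
value 1: 3 assignments
value 0: 1 assignment
So 11 of the 36 assignments meet the threshold.

11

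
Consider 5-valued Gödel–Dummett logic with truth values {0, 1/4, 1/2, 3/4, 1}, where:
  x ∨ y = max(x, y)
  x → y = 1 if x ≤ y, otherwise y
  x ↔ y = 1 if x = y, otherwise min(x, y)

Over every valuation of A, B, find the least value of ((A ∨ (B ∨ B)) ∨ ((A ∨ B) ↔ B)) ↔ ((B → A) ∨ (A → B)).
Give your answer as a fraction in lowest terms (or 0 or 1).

Take A = 1/4, B = 0:
B ∨ B = 0 ∨ 0 = 0
A ∨ (B ∨ B) = 1/4 ∨ 0 = 1/4
A ∨ B = 1/4 ∨ 0 = 1/4
(A ∨ B) ↔ B = 1/4 ↔ 0 = 0
(A ∨ (B ∨ B)) ∨ ((A ∨ B) ↔ B) = 1/4 ∨ 0 = 1/4
B → A = 0 → 1/4 = 1
A → B = 1/4 → 0 = 0
(B → A) ∨ (A → B) = 1 ∨ 0 = 1
((A ∨ (B ∨ B)) ∨ ((A ∨ B) ↔ B)) ↔ ((B → A) ∨ (A → B)) = 1/4 ↔ 1 = 1/4
No assignment yields a value below 1/4, so this is the minimum.

1/4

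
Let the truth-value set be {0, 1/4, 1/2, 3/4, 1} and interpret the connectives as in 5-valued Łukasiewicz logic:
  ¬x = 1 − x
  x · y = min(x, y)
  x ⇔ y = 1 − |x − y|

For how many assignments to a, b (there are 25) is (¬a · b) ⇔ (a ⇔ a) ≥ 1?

value 1: 1 assignment (counts)
value 3/4: 3 assignments
value 1/2: 5 assignments
value 1/4: 7 assignments
value 0: 9 assignments
So 1 of the 25 assignments meets the threshold.

1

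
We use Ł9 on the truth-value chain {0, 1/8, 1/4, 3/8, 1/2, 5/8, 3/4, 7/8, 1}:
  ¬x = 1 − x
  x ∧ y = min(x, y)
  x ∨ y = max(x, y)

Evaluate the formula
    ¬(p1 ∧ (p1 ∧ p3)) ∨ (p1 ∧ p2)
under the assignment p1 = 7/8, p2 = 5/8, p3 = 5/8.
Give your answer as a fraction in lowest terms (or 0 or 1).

5/8

p1 ∧ p3 = 7/8 ∧ 5/8 = 5/8
p1 ∧ (p1 ∧ p3) = 7/8 ∧ 5/8 = 5/8
¬(p1 ∧ (p1 ∧ p3)) = ¬5/8 = 3/8
p1 ∧ p2 = 7/8 ∧ 5/8 = 5/8
¬(p1 ∧ (p1 ∧ p3)) ∨ (p1 ∧ p2) = 3/8 ∨ 5/8 = 5/8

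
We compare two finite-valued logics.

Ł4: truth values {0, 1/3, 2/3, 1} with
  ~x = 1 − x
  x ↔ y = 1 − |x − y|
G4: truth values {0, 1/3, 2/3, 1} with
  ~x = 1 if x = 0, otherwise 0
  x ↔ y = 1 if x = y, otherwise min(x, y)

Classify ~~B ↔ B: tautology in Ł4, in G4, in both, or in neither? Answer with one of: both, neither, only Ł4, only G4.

only Ł4

In Ł4: every assignment gives 1 — tautology.
In G4: at B = 1/3 the value is 1/3 — not a tautology.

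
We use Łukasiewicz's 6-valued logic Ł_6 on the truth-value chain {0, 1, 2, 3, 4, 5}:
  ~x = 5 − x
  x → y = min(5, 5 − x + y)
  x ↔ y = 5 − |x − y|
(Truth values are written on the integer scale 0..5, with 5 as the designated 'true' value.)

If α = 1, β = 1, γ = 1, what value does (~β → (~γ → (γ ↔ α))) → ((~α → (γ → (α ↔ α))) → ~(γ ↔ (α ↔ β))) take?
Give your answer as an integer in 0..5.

4

~β = ~1 = 4
~γ = ~1 = 4
γ ↔ α = 1 ↔ 1 = 5
~γ → (γ ↔ α) = 4 → 5 = 5
~β → (~γ → (γ ↔ α)) = 4 → 5 = 5
~α = ~1 = 4
α ↔ α = 1 ↔ 1 = 5
γ → (α ↔ α) = 1 → 5 = 5
~α → (γ → (α ↔ α)) = 4 → 5 = 5
α ↔ β = 1 ↔ 1 = 5
γ ↔ (α ↔ β) = 1 ↔ 5 = 1
~(γ ↔ (α ↔ β)) = ~1 = 4
(~α → (γ → (α ↔ α))) → ~(γ ↔ (α ↔ β)) = 5 → 4 = 4
(~β → (~γ → (γ ↔ α))) → ((~α → (γ → (α ↔ α))) → ~(γ ↔ (α ↔ β))) = 5 → 4 = 4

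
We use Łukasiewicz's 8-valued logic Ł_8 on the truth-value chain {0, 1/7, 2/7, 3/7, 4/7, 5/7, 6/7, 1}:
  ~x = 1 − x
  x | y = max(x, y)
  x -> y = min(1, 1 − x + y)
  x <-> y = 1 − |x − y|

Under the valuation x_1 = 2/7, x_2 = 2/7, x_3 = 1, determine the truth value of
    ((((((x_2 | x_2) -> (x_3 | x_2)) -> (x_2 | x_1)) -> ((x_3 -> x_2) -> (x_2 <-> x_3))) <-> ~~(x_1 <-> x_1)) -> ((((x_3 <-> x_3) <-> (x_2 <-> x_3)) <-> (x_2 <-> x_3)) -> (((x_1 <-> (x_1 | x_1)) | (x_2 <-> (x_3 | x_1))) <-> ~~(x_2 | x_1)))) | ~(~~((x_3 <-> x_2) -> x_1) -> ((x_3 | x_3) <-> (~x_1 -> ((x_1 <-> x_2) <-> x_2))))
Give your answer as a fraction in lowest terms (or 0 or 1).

3/7

x_2 | x_2 = 2/7 | 2/7 = 2/7
x_3 | x_2 = 1 | 2/7 = 1
(x_2 | x_2) -> (x_3 | x_2) = 2/7 -> 1 = 1
x_2 | x_1 = 2/7 | 2/7 = 2/7
((x_2 | x_2) -> (x_3 | x_2)) -> (x_2 | x_1) = 1 -> 2/7 = 2/7
x_3 -> x_2 = 1 -> 2/7 = 2/7
x_2 <-> x_3 = 2/7 <-> 1 = 2/7
(x_3 -> x_2) -> (x_2 <-> x_3) = 2/7 -> 2/7 = 1
(((x_2 | x_2) -> (x_3 | x_2)) -> (x_2 | x_1)) -> ((x_3 -> x_2) -> (x_2 <-> x_3)) = 2/7 -> 1 = 1
x_1 <-> x_1 = 2/7 <-> 2/7 = 1
~(x_1 <-> x_1) = ~1 = 0
~~(x_1 <-> x_1) = ~0 = 1
((((x_2 | x_2) -> (x_3 | x_2)) -> (x_2 | x_1)) -> ((x_3 -> x_2) -> (x_2 <-> x_3))) <-> ~~(x_1 <-> x_1) = 1 <-> 1 = 1
x_3 <-> x_3 = 1 <-> 1 = 1
x_2 <-> x_3 = 2/7 <-> 1 = 2/7
(x_3 <-> x_3) <-> (x_2 <-> x_3) = 1 <-> 2/7 = 2/7
x_2 <-> x_3 = 2/7 <-> 1 = 2/7
((x_3 <-> x_3) <-> (x_2 <-> x_3)) <-> (x_2 <-> x_3) = 2/7 <-> 2/7 = 1
x_1 | x_1 = 2/7 | 2/7 = 2/7
x_1 <-> (x_1 | x_1) = 2/7 <-> 2/7 = 1
x_3 | x_1 = 1 | 2/7 = 1
x_2 <-> (x_3 | x_1) = 2/7 <-> 1 = 2/7
(x_1 <-> (x_1 | x_1)) | (x_2 <-> (x_3 | x_1)) = 1 | 2/7 = 1
x_2 | x_1 = 2/7 | 2/7 = 2/7
~(x_2 | x_1) = ~2/7 = 5/7
~~(x_2 | x_1) = ~5/7 = 2/7
((x_1 <-> (x_1 | x_1)) | (x_2 <-> (x_3 | x_1))) <-> ~~(x_2 | x_1) = 1 <-> 2/7 = 2/7
(((x_3 <-> x_3) <-> (x_2 <-> x_3)) <-> (x_2 <-> x_3)) -> (((x_1 <-> (x_1 | x_1)) | (x_2 <-> (x_3 | x_1))) <-> ~~(x_2 | x_1)) = 1 -> 2/7 = 2/7
(((((x_2 | x_2) -> (x_3 | x_2)) -> (x_2 | x_1)) -> ((x_3 -> x_2) -> (x_2 <-> x_3))) <-> ~~(x_1 <-> x_1)) -> ((((x_3 <-> x_3) <-> (x_2 <-> x_3)) <-> (x_2 <-> x_3)) -> (((x_1 <-> (x_1 | x_1)) | (x_2 <-> (x_3 | x_1))) <-> ~~(x_2 | x_1))) = 1 -> 2/7 = 2/7
x_3 <-> x_2 = 1 <-> 2/7 = 2/7
(x_3 <-> x_2) -> x_1 = 2/7 -> 2/7 = 1
~((x_3 <-> x_2) -> x_1) = ~1 = 0
~~((x_3 <-> x_2) -> x_1) = ~0 = 1
x_3 | x_3 = 1 | 1 = 1
~x_1 = ~2/7 = 5/7
x_1 <-> x_2 = 2/7 <-> 2/7 = 1
(x_1 <-> x_2) <-> x_2 = 1 <-> 2/7 = 2/7
~x_1 -> ((x_1 <-> x_2) <-> x_2) = 5/7 -> 2/7 = 4/7
(x_3 | x_3) <-> (~x_1 -> ((x_1 <-> x_2) <-> x_2)) = 1 <-> 4/7 = 4/7
~~((x_3 <-> x_2) -> x_1) -> ((x_3 | x_3) <-> (~x_1 -> ((x_1 <-> x_2) <-> x_2))) = 1 -> 4/7 = 4/7
~(~~((x_3 <-> x_2) -> x_1) -> ((x_3 | x_3) <-> (~x_1 -> ((x_1 <-> x_2) <-> x_2)))) = ~4/7 = 3/7
((((((x_2 | x_2) -> (x_3 | x_2)) -> (x_2 | x_1)) -> ((x_3 -> x_2) -> (x_2 <-> x_3))) <-> ~~(x_1 <-> x_1)) -> ((((x_3 <-> x_3) <-> (x_2 <-> x_3)) <-> (x_2 <-> x_3)) -> (((x_1 <-> (x_1 | x_1)) | (x_2 <-> (x_3 | x_1))) <-> ~~(x_2 | x_1)))) | ~(~~((x_3 <-> x_2) -> x_1) -> ((x_3 | x_3) <-> (~x_1 -> ((x_1 <-> x_2) <-> x_2)))) = 2/7 | 3/7 = 3/7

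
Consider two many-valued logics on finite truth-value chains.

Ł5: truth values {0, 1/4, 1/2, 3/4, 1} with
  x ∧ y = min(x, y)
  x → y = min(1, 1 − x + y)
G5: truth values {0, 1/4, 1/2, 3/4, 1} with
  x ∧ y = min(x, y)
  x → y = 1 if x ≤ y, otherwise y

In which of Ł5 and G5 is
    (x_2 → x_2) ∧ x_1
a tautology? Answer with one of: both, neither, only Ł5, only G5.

In Ł5: at x_1 = 0, x_2 = 0 the value is 0 — not a tautology.
In G5: at x_1 = 0, x_2 = 0 the value is 0 — not a tautology.

neither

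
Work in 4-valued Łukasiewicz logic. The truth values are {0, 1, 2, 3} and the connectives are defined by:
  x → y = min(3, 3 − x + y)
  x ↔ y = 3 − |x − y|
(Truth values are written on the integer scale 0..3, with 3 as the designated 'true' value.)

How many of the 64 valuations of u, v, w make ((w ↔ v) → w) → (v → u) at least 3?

45

value 3: 45 assignments (counts)
value 2: 10 assignments
value 1: 5 assignments
value 0: 4 assignments
So 45 of the 64 assignments meet the threshold.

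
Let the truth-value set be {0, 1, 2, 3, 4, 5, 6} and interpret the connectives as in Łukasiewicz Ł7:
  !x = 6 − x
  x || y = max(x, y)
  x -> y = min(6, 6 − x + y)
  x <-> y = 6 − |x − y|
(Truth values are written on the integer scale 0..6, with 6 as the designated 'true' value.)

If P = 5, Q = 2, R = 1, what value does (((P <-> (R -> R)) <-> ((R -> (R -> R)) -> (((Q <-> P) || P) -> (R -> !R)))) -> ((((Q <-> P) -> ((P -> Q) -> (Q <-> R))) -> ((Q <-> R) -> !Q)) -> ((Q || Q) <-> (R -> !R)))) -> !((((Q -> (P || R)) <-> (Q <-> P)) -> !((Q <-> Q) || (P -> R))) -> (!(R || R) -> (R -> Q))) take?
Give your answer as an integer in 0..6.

2

R -> R = 1 -> 1 = 6
P <-> (R -> R) = 5 <-> 6 = 5
R -> R = 1 -> 1 = 6
R -> (R -> R) = 1 -> 6 = 6
Q <-> P = 2 <-> 5 = 3
(Q <-> P) || P = 3 || 5 = 5
!R = !1 = 5
R -> !R = 1 -> 5 = 6
((Q <-> P) || P) -> (R -> !R) = 5 -> 6 = 6
(R -> (R -> R)) -> (((Q <-> P) || P) -> (R -> !R)) = 6 -> 6 = 6
(P <-> (R -> R)) <-> ((R -> (R -> R)) -> (((Q <-> P) || P) -> (R -> !R))) = 5 <-> 6 = 5
Q <-> P = 2 <-> 5 = 3
P -> Q = 5 -> 2 = 3
Q <-> R = 2 <-> 1 = 5
(P -> Q) -> (Q <-> R) = 3 -> 5 = 6
(Q <-> P) -> ((P -> Q) -> (Q <-> R)) = 3 -> 6 = 6
Q <-> R = 2 <-> 1 = 5
!Q = !2 = 4
(Q <-> R) -> !Q = 5 -> 4 = 5
((Q <-> P) -> ((P -> Q) -> (Q <-> R))) -> ((Q <-> R) -> !Q) = 6 -> 5 = 5
Q || Q = 2 || 2 = 2
!R = !1 = 5
R -> !R = 1 -> 5 = 6
(Q || Q) <-> (R -> !R) = 2 <-> 6 = 2
(((Q <-> P) -> ((P -> Q) -> (Q <-> R))) -> ((Q <-> R) -> !Q)) -> ((Q || Q) <-> (R -> !R)) = 5 -> 2 = 3
((P <-> (R -> R)) <-> ((R -> (R -> R)) -> (((Q <-> P) || P) -> (R -> !R)))) -> ((((Q <-> P) -> ((P -> Q) -> (Q <-> R))) -> ((Q <-> R) -> !Q)) -> ((Q || Q) <-> (R -> !R))) = 5 -> 3 = 4
P || R = 5 || 1 = 5
Q -> (P || R) = 2 -> 5 = 6
Q <-> P = 2 <-> 5 = 3
(Q -> (P || R)) <-> (Q <-> P) = 6 <-> 3 = 3
Q <-> Q = 2 <-> 2 = 6
P -> R = 5 -> 1 = 2
(Q <-> Q) || (P -> R) = 6 || 2 = 6
!((Q <-> Q) || (P -> R)) = !6 = 0
((Q -> (P || R)) <-> (Q <-> P)) -> !((Q <-> Q) || (P -> R)) = 3 -> 0 = 3
R || R = 1 || 1 = 1
!(R || R) = !1 = 5
R -> Q = 1 -> 2 = 6
!(R || R) -> (R -> Q) = 5 -> 6 = 6
(((Q -> (P || R)) <-> (Q <-> P)) -> !((Q <-> Q) || (P -> R))) -> (!(R || R) -> (R -> Q)) = 3 -> 6 = 6
!((((Q -> (P || R)) <-> (Q <-> P)) -> !((Q <-> Q) || (P -> R))) -> (!(R || R) -> (R -> Q))) = !6 = 0
(((P <-> (R -> R)) <-> ((R -> (R -> R)) -> (((Q <-> P) || P) -> (R -> !R)))) -> ((((Q <-> P) -> ((P -> Q) -> (Q <-> R))) -> ((Q <-> R) -> !Q)) -> ((Q || Q) <-> (R -> !R)))) -> !((((Q -> (P || R)) <-> (Q <-> P)) -> !((Q <-> Q) || (P -> R))) -> (!(R || R) -> (R -> Q))) = 4 -> 0 = 2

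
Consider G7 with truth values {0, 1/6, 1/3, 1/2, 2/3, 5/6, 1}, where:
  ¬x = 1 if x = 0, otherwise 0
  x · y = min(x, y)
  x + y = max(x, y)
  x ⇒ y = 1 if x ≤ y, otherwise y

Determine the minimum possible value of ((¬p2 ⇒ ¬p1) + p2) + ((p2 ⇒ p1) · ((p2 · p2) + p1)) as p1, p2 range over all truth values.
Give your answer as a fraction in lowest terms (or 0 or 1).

Take p1 = 1/6, p2 = 0:
¬p2 = ¬0 = 1
¬p1 = ¬1/6 = 0
¬p2 ⇒ ¬p1 = 1 ⇒ 0 = 0
(¬p2 ⇒ ¬p1) + p2 = 0 + 0 = 0
p2 ⇒ p1 = 0 ⇒ 1/6 = 1
p2 · p2 = 0 · 0 = 0
(p2 · p2) + p1 = 0 + 1/6 = 1/6
(p2 ⇒ p1) · ((p2 · p2) + p1) = 1 · 1/6 = 1/6
((¬p2 ⇒ ¬p1) + p2) + ((p2 ⇒ p1) · ((p2 · p2) + p1)) = 0 + 1/6 = 1/6
No assignment yields a value below 1/6, so this is the minimum.

1/6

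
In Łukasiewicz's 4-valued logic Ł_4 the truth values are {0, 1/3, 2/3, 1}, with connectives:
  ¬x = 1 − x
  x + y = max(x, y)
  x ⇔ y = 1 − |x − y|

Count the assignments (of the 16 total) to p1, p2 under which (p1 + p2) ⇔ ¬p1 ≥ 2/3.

p1 = 0, p2 = 0 ↦ 0  <
p1 = 0, p2 = 1/3 ↦ 1/3  <
p1 = 0, p2 = 2/3 ↦ 2/3  ≥
p1 = 0, p2 = 1 ↦ 1  ≥
p1 = 1/3, p2 = 0 ↦ 2/3  ≥
p1 = 1/3, p2 = 1/3 ↦ 2/3  ≥
p1 = 1/3, p2 = 2/3 ↦ 1  ≥
p1 = 1/3, p2 = 1 ↦ 2/3  ≥
p1 = 2/3, p2 = 0 ↦ 2/3  ≥
p1 = 2/3, p2 = 1/3 ↦ 2/3  ≥
p1 = 2/3, p2 = 2/3 ↦ 2/3  ≥
p1 = 2/3, p2 = 1 ↦ 1/3  <
p1 = 1, p2 = 0 ↦ 0  <
p1 = 1, p2 = 1/3 ↦ 0  <
p1 = 1, p2 = 2/3 ↦ 0  <
p1 = 1, p2 = 1 ↦ 0  <
So 9 of the 16 assignments meet the threshold.

9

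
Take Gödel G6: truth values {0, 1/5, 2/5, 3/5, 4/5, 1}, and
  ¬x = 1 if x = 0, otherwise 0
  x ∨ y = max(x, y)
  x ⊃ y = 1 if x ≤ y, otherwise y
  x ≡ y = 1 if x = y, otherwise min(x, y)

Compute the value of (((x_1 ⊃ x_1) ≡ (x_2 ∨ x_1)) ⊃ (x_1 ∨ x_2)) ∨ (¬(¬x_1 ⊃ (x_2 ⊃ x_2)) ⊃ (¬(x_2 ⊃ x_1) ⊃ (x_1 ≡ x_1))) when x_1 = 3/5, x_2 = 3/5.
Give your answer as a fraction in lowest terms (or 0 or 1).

1

x_1 ⊃ x_1 = 3/5 ⊃ 3/5 = 1
x_2 ∨ x_1 = 3/5 ∨ 3/5 = 3/5
(x_1 ⊃ x_1) ≡ (x_2 ∨ x_1) = 1 ≡ 3/5 = 3/5
x_1 ∨ x_2 = 3/5 ∨ 3/5 = 3/5
((x_1 ⊃ x_1) ≡ (x_2 ∨ x_1)) ⊃ (x_1 ∨ x_2) = 3/5 ⊃ 3/5 = 1
¬x_1 = ¬3/5 = 0
x_2 ⊃ x_2 = 3/5 ⊃ 3/5 = 1
¬x_1 ⊃ (x_2 ⊃ x_2) = 0 ⊃ 1 = 1
¬(¬x_1 ⊃ (x_2 ⊃ x_2)) = ¬1 = 0
x_2 ⊃ x_1 = 3/5 ⊃ 3/5 = 1
¬(x_2 ⊃ x_1) = ¬1 = 0
x_1 ≡ x_1 = 3/5 ≡ 3/5 = 1
¬(x_2 ⊃ x_1) ⊃ (x_1 ≡ x_1) = 0 ⊃ 1 = 1
¬(¬x_1 ⊃ (x_2 ⊃ x_2)) ⊃ (¬(x_2 ⊃ x_1) ⊃ (x_1 ≡ x_1)) = 0 ⊃ 1 = 1
(((x_1 ⊃ x_1) ≡ (x_2 ∨ x_1)) ⊃ (x_1 ∨ x_2)) ∨ (¬(¬x_1 ⊃ (x_2 ⊃ x_2)) ⊃ (¬(x_2 ⊃ x_1) ⊃ (x_1 ≡ x_1))) = 1 ∨ 1 = 1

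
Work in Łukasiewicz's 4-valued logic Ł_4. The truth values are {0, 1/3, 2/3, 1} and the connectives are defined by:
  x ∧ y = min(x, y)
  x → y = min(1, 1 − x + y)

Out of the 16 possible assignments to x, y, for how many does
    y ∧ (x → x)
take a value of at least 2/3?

8

x = 0, y = 0 ↦ 0  <
x = 0, y = 1/3 ↦ 1/3  <
x = 0, y = 2/3 ↦ 2/3  ≥
x = 0, y = 1 ↦ 1  ≥
x = 1/3, y = 0 ↦ 0  <
x = 1/3, y = 1/3 ↦ 1/3  <
x = 1/3, y = 2/3 ↦ 2/3  ≥
x = 1/3, y = 1 ↦ 1  ≥
x = 2/3, y = 0 ↦ 0  <
x = 2/3, y = 1/3 ↦ 1/3  <
x = 2/3, y = 2/3 ↦ 2/3  ≥
x = 2/3, y = 1 ↦ 1  ≥
x = 1, y = 0 ↦ 0  <
x = 1, y = 1/3 ↦ 1/3  <
x = 1, y = 2/3 ↦ 2/3  ≥
x = 1, y = 1 ↦ 1  ≥
So 8 of the 16 assignments meet the threshold.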